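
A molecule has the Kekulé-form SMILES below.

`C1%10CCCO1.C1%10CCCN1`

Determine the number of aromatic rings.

0

The SMILES encodes a five-membered saturated ring of four carbons and one oxygen; a five-membered saturated ring of four carbons and one N–H nitrogen.
The 5-membered ring with one oxygen has only sp³ atoms, so it is not fully conjugated — not aromatic (tetrahydrofuran).
The 5-membered ring with one N–H has only sp³ atoms, so it is not fully conjugated — not aromatic (pyrrolidine).
None of the rings are aromatic. Total: 0.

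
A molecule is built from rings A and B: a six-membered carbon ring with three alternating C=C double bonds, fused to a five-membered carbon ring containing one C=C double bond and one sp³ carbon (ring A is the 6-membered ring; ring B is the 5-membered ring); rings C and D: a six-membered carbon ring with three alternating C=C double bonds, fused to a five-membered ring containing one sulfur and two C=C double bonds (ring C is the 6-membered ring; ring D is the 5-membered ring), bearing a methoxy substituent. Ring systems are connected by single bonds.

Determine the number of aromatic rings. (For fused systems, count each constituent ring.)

Ring A has a continuous p-orbital overlap around the ring; 3 ring double bonds give 6 π electrons. 6 = 4(1)+2, so ring A is aromatic (benzene ring).
Ring B has one sp³ carbon, so it is not fully conjugated — not aromatic (cyclopentene ring).
Rings C and D form a fused bicyclic system (with one sulfur) with 9 sp² atoms and 10 π electrons from ring double bonds plus a heteroatom lone pair. 10 = 4(2)+2, so the system is aromatic and both rings count as aromatic (benzothiophene).
Aromatic: A, C, D. Total: 3.

3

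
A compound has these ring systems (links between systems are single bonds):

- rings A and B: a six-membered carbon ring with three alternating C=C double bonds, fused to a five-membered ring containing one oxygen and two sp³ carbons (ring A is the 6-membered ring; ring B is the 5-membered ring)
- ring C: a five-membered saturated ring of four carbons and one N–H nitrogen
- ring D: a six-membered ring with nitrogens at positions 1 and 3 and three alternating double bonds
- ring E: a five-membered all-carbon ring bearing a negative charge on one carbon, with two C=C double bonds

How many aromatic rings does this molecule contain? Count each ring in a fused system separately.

3

Ring A is planar and fully conjugated; 3 ring double bonds give 6 π electrons. 6 = 4(1)+2, so ring A is aromatic (benzene ring).
Ring B has two sp³ carbons, so it is not fully conjugated — not aromatic (oxolane ring).
Ring C has only sp³ atoms, so it is not fully conjugated — not aromatic (pyrrolidine).
Ring D is fully conjugated (every ring atom contributes a p orbital); 3 ring double bonds give 6 π electrons. 6 = 4(1)+2, so ring D is aromatic (pyrimidine).
Ring E has a continuous p-orbital overlap around the ring; 2 ring double bonds (4 π electrons) plus the carbanion lone pair (2) give 6 π electrons. Since 6 = 4n+2 (n=1), ring E is aromatic (cyclopentadienyl anion).
Aromatic: A, D, E. Total: 3.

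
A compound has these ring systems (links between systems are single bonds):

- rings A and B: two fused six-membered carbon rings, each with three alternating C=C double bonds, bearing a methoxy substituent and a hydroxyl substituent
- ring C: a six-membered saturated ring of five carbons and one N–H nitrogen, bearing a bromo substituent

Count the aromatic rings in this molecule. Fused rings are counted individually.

Rings A and B form a fused bicyclic system with 10 sp² atoms and 10 π electrons from ring double bonds. 10 = 4(2)+2, so the system is aromatic and both rings count as aromatic (naphthalene).
Ring C has only sp³ atoms, so it is not fully conjugated — not aromatic (piperidine).
Aromatic: A, B. Total: 2.

2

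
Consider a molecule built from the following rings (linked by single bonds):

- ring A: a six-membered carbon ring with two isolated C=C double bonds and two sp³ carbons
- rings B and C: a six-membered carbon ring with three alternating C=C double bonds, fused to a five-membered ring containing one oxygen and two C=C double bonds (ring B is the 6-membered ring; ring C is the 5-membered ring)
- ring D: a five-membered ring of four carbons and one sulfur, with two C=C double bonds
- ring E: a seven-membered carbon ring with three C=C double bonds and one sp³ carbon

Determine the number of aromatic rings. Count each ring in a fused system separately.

3

Ring A has two sp³ carbons, so it is not fully conjugated — not aromatic (1,4-cyclohexadiene).
Rings B and C form a fused bicyclic system (with one oxygen) with 9 sp² atoms and 10 π electrons from ring double bonds plus a heteroatom lone pair. 10 = 4(2)+2, so the system is aromatic and both rings count as aromatic (benzofuran).
Ring D has a continuous p-orbital overlap around the ring; 2 ring double bonds (4 π electrons) plus a heteroatom lone pair (2) give 6 π electrons. Since 6 = 4n+2 (n=1), ring D is aromatic (thiophene).
Ring E has one sp³ carbon, so it is not fully conjugated — not aromatic (cycloheptatriene).
Aromatic: B, C, D. Total: 3.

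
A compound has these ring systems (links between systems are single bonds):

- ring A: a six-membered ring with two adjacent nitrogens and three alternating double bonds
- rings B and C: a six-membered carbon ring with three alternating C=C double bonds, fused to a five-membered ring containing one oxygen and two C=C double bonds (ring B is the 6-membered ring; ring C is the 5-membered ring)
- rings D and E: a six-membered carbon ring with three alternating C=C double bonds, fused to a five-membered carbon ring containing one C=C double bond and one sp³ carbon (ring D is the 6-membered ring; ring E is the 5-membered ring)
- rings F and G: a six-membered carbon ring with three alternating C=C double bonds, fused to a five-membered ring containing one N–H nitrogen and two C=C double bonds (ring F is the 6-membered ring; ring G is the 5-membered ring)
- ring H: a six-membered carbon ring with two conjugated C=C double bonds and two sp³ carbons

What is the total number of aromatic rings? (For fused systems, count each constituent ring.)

Ring A is planar and fully conjugated; 3 ring double bonds give 6 π electrons. 6 = 4(1)+2, so ring A is aromatic (pyridazine).
Rings B and C form a fused bicyclic system (with one oxygen) with 9 sp² atoms and 10 π electrons from ring double bonds plus a heteroatom lone pair. 10 = 4(2)+2, so the system is aromatic and both rings count as aromatic (benzofuran).
Ring D has a continuous p-orbital overlap around the ring; 3 ring double bonds give 6 π electrons. That satisfies 4n+2 with n=1, so ring D is aromatic (benzene ring).
Ring E has one sp³ carbon, so it is not fully conjugated — not aromatic (cyclopentene ring).
Rings F and G form a fused bicyclic system (with one N–H) with 9 sp² atoms and 10 π electrons from ring double bonds plus a heteroatom lone pair. 10 = 4(2)+2, so the system is aromatic and both rings count as aromatic (indole).
Ring H has two sp³ carbons, so it is not fully conjugated — not aromatic (1,3-cyclohexadiene).
Aromatic: A, B, C, D, F, G. Total: 6.

6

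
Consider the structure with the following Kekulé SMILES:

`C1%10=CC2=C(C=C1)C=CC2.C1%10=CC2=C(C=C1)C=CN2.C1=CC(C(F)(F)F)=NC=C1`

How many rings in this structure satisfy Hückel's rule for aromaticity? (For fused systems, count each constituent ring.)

The SMILES encodes a six-membered carbon ring with three alternating C=C double bonds, fused to a five-membered carbon ring containing one C=C double bond and one sp³ carbon; a six-membered carbon ring with three alternating C=C double bonds, fused to a five-membered ring containing one N–H nitrogen and two C=C double bonds; a six-membered ring of five carbons and one nitrogen with three alternating double bonds.
The 6-membered ring is planar and fully conjugated; 3 ring double bonds give 6 π electrons. That satisfies 4n+2 with n=1, so it is aromatic (benzene ring).
The 5-membered ring has one sp³ carbon, so it is not fully conjugated — not aromatic (cyclopentene ring).
The fused 6/5-membered bicyclic (with one N–H) is a single π system with 9 sp² atoms and 10 π electrons from ring double bonds plus a heteroatom lone pair. 10 = 4(2)+2, so the system is aromatic and both rings count as aromatic (indole).
The 6-membered ring with one nitrogen is fully conjugated (every ring atom contributes a p orbital); 3 ring double bonds give 6 π electrons. 6 = 4(1)+2, so it is aromatic (pyridine).
4 of the 5 rings are aromatic. Total: 4.

4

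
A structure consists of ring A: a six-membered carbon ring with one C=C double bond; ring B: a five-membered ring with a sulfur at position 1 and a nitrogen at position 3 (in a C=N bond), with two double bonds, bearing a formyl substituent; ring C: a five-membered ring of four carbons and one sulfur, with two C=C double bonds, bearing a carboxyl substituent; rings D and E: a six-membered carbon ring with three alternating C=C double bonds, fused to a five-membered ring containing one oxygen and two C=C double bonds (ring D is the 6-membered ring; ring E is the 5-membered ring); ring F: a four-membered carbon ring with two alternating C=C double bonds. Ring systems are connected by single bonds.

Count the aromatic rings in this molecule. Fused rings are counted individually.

4

Ring A has four sp³ carbons, so it is not fully conjugated — not aromatic (cyclohexene).
Ring B is planar and fully conjugated; 2 ring double bonds (4 π electrons) plus a heteroatom lone pair (2) give 6 π electrons. 6 = 4(1)+2, so ring B is aromatic (thiazole).
Ring C has a continuous p-orbital overlap around the ring; 2 ring double bonds (4 π electrons) plus a heteroatom lone pair (2) give 6 π electrons. 6 = 4(1)+2, so ring C is aromatic (thiophene).
Rings D and E form a fused bicyclic system (with one oxygen) with 9 sp² atoms and 10 π electrons from ring double bonds plus a heteroatom lone pair. 10 = 4(2)+2, so the system is aromatic and both rings count as aromatic (benzofuran).
Ring F has only sp² ring atoms; a planar conformation would have a fully conjugated π system of 4 electrons. But 4 = 4(1), which is 4n not 4n+2, so ring F is not aromatic (cyclobutadiene) — cyclobutadiene is antiaromatic and distorts to a rectangle.
Aromatic: B, C, D, E. Total: 4.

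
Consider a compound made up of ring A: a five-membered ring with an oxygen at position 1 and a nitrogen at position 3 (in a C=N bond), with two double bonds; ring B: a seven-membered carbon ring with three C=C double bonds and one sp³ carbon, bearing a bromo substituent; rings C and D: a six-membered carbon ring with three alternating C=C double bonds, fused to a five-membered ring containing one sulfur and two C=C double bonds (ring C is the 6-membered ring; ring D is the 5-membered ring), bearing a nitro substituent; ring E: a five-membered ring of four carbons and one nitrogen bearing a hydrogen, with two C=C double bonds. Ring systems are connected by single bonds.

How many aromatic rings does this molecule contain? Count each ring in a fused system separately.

4

Ring A has a continuous p-orbital overlap around the ring; 2 ring double bonds (4 π electrons) plus a heteroatom lone pair (2) give 6 π electrons. 6 = 4(1)+2, so ring A is aromatic (oxazole).
Ring B has one sp³ carbon, so it is not fully conjugated — not aromatic (cycloheptatriene).
Rings C and D form a fused bicyclic system (with one sulfur) with 9 sp² atoms and 10 π electrons from ring double bonds plus a heteroatom lone pair. 10 = 4(2)+2, so the system is aromatic and both rings count as aromatic (benzothiophene).
Ring E is planar and fully conjugated; 2 ring double bonds (4 π electrons) plus a heteroatom lone pair (2) give 6 π electrons. 6 = 4(1)+2, so ring E is aromatic (pyrrole).
Aromatic: A, C, D, E. Total: 4.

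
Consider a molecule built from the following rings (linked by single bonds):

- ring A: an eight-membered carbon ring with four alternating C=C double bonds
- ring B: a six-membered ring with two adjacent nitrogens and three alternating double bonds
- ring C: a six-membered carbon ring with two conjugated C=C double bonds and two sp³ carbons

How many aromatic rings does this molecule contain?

1

Ring A has only sp² ring atoms; a planar conformation would have a fully conjugated π system of 8 electrons. But 8 = 4(2), which is 4n not 4n+2, so ring A is not aromatic (cyclooctatetraene) — cyclooctatetraene distorts into a non-planar tub to avoid antiaromaticity.
Ring B is planar and fully conjugated; 3 ring double bonds give 6 π electrons. 6 = 4(1)+2, so ring B is aromatic (pyridazine).
Ring C has two sp³ carbons, so it is not fully conjugated — not aromatic (1,3-cyclohexadiene).
Aromatic: B. Total: 1.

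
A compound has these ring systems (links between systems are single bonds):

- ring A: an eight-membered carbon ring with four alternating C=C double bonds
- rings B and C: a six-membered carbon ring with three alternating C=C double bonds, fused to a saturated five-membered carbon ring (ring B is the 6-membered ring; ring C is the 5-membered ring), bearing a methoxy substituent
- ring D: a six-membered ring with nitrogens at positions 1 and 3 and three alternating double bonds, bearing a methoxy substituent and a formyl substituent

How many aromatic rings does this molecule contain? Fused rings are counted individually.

Ring A has only sp² ring atoms; a planar conformation would have a fully conjugated π system of 8 electrons. But 8 = 4(2), which is 4n not 4n+2, so ring A is not aromatic (cyclooctatetraene) — cyclooctatetraene distorts into a non-planar tub to avoid antiaromaticity.
Ring B has a continuous p-orbital overlap around the ring; 3 ring double bonds give 6 π electrons. That satisfies 4n+2 with n=1, so ring B is aromatic (benzene ring).
Ring C has three sp³ carbons, so it is not fully conjugated — not aromatic (cyclopentane ring).
Ring D has a continuous p-orbital overlap around the ring; 3 ring double bonds give 6 π electrons. That satisfies 4n+2 with n=1, so ring D is aromatic (pyrimidine).
Aromatic: B, D. Total: 2.

2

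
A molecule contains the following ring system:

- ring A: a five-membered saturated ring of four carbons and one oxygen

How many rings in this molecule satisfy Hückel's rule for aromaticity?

0

Ring A has only sp³ atoms, so it is not fully conjugated — not aromatic (tetrahydrofuran).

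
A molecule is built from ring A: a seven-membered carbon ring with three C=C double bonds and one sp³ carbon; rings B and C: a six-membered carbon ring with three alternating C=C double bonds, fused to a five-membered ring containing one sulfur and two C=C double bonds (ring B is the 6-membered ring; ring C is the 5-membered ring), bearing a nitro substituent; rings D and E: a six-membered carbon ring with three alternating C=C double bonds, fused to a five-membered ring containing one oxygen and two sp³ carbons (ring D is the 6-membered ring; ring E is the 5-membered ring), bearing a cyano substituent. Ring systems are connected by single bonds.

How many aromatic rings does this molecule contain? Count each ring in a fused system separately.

Ring A has one sp³ carbon, so it is not fully conjugated — not aromatic (cycloheptatriene).
Rings B and C form a fused bicyclic system (with one sulfur) with 9 sp² atoms and 10 π electrons from ring double bonds plus a heteroatom lone pair. 10 = 4(2)+2, so the system is aromatic and both rings count as aromatic (benzothiophene).
Ring D is planar and fully conjugated; 3 ring double bonds give 6 π electrons. That satisfies 4n+2 with n=1, so ring D is aromatic (benzene ring).
Ring E has two sp³ carbons, so it is not fully conjugated — not aromatic (oxolane ring).
Aromatic: B, C, D. Total: 3.

3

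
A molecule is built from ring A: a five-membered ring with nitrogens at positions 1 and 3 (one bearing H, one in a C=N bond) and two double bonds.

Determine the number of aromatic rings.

Ring A is planar and fully conjugated; 2 ring double bonds (4 π electrons) plus a heteroatom lone pair (2) give 6 π electrons. That satisfies 4n+2 with n=1, so ring A is aromatic (imidazole).

1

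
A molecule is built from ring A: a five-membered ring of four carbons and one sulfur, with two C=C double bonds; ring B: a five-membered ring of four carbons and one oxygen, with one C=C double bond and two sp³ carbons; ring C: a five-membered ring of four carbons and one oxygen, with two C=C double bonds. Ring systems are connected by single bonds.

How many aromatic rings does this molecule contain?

2

Ring A has a continuous p-orbital overlap around the ring; 2 ring double bonds (4 π electrons) plus a heteroatom lone pair (2) give 6 π electrons. That satisfies 4n+2 with n=1, so ring A is aromatic (thiophene).
Ring B has two sp³ carbons, so it is not fully conjugated — not aromatic (2,3-dihydrofuran).
Ring C is fully conjugated (every ring atom contributes a p orbital); 2 ring double bonds (4 π electrons) plus a heteroatom lone pair (2) give 6 π electrons. 6 = 4(1)+2, so ring C is aromatic (furan).
Aromatic: A, C. Total: 2.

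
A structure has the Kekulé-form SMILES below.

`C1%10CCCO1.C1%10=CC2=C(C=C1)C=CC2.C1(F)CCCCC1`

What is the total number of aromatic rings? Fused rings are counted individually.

The SMILES encodes a five-membered saturated ring of four carbons and one oxygen; a six-membered carbon ring with three alternating C=C double bonds, fused to a five-membered carbon ring containing one C=C double bond and one sp³ carbon; a six-membered saturated carbon ring.
The 5-membered ring with one oxygen has only sp³ atoms, so it is not fully conjugated — not aromatic (tetrahydrofuran).
The 6-membered ring is fully conjugated (every ring atom contributes a p orbital); 3 ring double bonds give 6 π electrons. Since 6 = 4n+2 (n=1), it is aromatic (benzene ring).
The 5-membered ring has one sp³ carbon, so it is not fully conjugated — not aromatic (cyclopentene ring).
The second 6-membered ring has only sp³ atoms, so it is not fully conjugated — not aromatic (cyclohexane).
1 of the 4 rings is aromatic. Total: 1.

1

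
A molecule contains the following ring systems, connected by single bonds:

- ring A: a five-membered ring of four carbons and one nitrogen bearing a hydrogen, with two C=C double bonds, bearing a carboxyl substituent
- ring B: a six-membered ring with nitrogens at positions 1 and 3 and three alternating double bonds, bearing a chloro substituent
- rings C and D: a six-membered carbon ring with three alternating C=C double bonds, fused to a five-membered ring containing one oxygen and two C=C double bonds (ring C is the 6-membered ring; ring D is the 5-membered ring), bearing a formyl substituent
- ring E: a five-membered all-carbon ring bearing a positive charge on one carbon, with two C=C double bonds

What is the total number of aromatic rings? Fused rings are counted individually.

4

Ring A has a continuous p-orbital overlap around the ring; 2 ring double bonds (4 π electrons) plus a heteroatom lone pair (2) give 6 π electrons. That satisfies 4n+2 with n=1, so ring A is aromatic (pyrrole).
Ring B is fully conjugated (every ring atom contributes a p orbital); 3 ring double bonds give 6 π electrons. That satisfies 4n+2 with n=1, so ring B is aromatic (pyrimidine).
Rings C and D form a fused bicyclic system (with one oxygen) with 9 sp² atoms and 10 π electrons from ring double bonds plus a heteroatom lone pair. 10 = 4(2)+2, so the system is aromatic and both rings count as aromatic (benzofuran).
Ring E has only sp² ring atoms; a planar conformation would have a fully conjugated π system of 4 electrons. But 4 = 4(1), which is 4n not 4n+2, so ring E is not aromatic (cyclopentadienyl cation).
Aromatic: A, B, C, D. Total: 4.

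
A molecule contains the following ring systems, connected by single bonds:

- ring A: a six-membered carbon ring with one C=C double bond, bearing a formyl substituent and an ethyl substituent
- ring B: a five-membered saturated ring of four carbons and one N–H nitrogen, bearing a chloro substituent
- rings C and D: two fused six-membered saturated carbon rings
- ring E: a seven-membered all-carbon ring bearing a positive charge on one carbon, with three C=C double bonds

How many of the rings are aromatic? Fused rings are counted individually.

Ring A has four sp³ carbons, so it is not fully conjugated — not aromatic (cyclohexene).
Ring B has only sp³ atoms, so it is not fully conjugated — not aromatic (pyrrolidine).
Ring C has only sp³ atoms, so it is not fully conjugated — not aromatic (cyclohexane ring).
Ring D has only sp³ atoms, so it is not fully conjugated — not aromatic (cyclohexane ring).
Ring E is fully conjugated (every ring atom contributes a p orbital); 3 ring double bonds (6 π electrons) plus the carbocation's empty p orbital (0, but keeps the ring conjugated) give 6 π electrons. Since 6 = 4n+2 (n=1), ring E is aromatic (tropylium cation).
Aromatic: E. Total: 1.

1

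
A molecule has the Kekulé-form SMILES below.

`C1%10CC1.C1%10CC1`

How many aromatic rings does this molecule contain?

0

The SMILES encodes a three-membered saturated carbon ring; a three-membered saturated carbon ring.
The 3-membered ring has only sp³ atoms, so it is not fully conjugated — not aromatic (cyclopropane).
The second 3-membered ring has only sp³ atoms, so it is not fully conjugated — not aromatic (cyclopropane).
None of the rings are aromatic. Total: 0.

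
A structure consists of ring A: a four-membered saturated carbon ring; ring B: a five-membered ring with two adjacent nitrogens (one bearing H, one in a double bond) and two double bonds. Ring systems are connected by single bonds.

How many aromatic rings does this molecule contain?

Ring A has only sp³ atoms, so it is not fully conjugated — not aromatic (cyclobutane).
Ring B is planar and fully conjugated; 2 ring double bonds (4 π electrons) plus a heteroatom lone pair (2) give 6 π electrons. Since 6 = 4n+2 (n=1), ring B is aromatic (pyrazole).
Aromatic: B. Total: 1.

1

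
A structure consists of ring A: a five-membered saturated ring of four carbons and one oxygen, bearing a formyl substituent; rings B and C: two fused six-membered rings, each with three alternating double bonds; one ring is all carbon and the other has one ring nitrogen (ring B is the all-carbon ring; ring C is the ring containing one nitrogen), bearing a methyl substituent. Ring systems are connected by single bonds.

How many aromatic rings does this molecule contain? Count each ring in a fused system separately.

2

Ring A has only sp³ atoms, so it is not fully conjugated — not aromatic (tetrahydrofuran).
Rings B and C form a fused bicyclic system (with one nitrogen) with 10 sp² atoms and 10 π electrons from ring double bonds. 10 = 4(2)+2, so the system is aromatic and both rings count as aromatic (quinoline).
Aromatic: B, C. Total: 2.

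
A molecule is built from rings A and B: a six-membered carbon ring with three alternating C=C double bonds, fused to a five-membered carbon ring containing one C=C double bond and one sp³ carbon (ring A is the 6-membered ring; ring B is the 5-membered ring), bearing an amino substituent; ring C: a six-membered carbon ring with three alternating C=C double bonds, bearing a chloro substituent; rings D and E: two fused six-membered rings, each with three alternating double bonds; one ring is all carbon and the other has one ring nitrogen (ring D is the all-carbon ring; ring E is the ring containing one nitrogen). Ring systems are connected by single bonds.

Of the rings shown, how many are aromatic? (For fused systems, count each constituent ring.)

Ring A is fully conjugated (every ring atom contributes a p orbital); 3 ring double bonds give 6 π electrons. 6 = 4(1)+2, so ring A is aromatic (benzene ring).
Ring B has one sp³ carbon, so it is not fully conjugated — not aromatic (cyclopentene ring).
Ring C has a continuous p-orbital overlap around the ring; 3 ring double bonds give 6 π electrons. 6 = 4(1)+2, so ring C is aromatic (benzene).
Rings D and E form a fused bicyclic system (with one nitrogen) with 10 sp² atoms and 10 π electrons from ring double bonds. 10 = 4(2)+2, so the system is aromatic and both rings count as aromatic (quinoline).
Aromatic: A, C, D, E. Total: 4.

4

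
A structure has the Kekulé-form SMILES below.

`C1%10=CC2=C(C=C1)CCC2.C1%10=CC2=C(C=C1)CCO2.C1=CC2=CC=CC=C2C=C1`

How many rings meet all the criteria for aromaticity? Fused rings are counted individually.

The SMILES encodes a six-membered carbon ring with three alternating C=C double bonds, fused to a saturated five-membered carbon ring; a six-membered carbon ring with three alternating C=C double bonds, fused to a five-membered ring containing one oxygen and two sp³ carbons; two fused six-membered carbon rings, each with three alternating C=C double bonds.
The 6-membered ring is planar and fully conjugated; 3 ring double bonds give 6 π electrons. 6 = 4(1)+2, so it is aromatic (benzene ring).
The 5-membered ring has three sp³ carbons, so it is not fully conjugated — not aromatic (cyclopentane ring).
The second 6-membered ring is fully conjugated (every ring atom contributes a p orbital); 3 ring double bonds give 6 π electrons. Since 6 = 4n+2 (n=1), it is aromatic (benzene ring).
The 5-membered ring with one oxygen has two sp³ carbons, so it is not fully conjugated — not aromatic (oxolane ring).
The fused 6/6-membered bicyclic is a single π system with 10 sp² atoms and 10 π electrons from ring double bonds. 10 = 4(2)+2, so the system is aromatic and both rings count as aromatic (naphthalene).
4 of the 6 rings are aromatic. Total: 4.

4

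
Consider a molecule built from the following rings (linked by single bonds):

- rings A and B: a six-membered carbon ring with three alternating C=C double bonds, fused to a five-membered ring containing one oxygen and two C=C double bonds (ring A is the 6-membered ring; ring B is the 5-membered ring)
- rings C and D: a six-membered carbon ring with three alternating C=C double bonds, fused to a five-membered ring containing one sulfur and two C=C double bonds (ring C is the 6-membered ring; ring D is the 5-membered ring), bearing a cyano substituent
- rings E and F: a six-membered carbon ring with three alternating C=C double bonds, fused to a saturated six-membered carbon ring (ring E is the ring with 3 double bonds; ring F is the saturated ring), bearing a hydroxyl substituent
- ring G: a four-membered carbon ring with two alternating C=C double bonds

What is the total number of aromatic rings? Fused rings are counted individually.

5

Rings A and B form a fused bicyclic system (with one oxygen) with 9 sp² atoms and 10 π electrons from ring double bonds plus a heteroatom lone pair. 10 = 4(2)+2, so the system is aromatic and both rings count as aromatic (benzofuran).
Rings C and D form a fused bicyclic system (with one sulfur) with 9 sp² atoms and 10 π electrons from ring double bonds plus a heteroatom lone pair. 10 = 4(2)+2, so the system is aromatic and both rings count as aromatic (benzothiophene).
Ring E has a continuous p-orbital overlap around the ring; 3 ring double bonds give 6 π electrons. Since 6 = 4n+2 (n=1), ring E is aromatic (benzene ring).
Ring F has four sp³ carbons, so it is not fully conjugated — not aromatic (cyclohexane ring).
Ring G has only sp² ring atoms; a planar conformation would have a fully conjugated π system of 4 electrons. But 4 = 4(1), which is 4n not 4n+2, so ring G is not aromatic (cyclobutadiene) — cyclobutadiene is antiaromatic and distorts to a rectangle.
Aromatic: A, B, C, D, E. Total: 5.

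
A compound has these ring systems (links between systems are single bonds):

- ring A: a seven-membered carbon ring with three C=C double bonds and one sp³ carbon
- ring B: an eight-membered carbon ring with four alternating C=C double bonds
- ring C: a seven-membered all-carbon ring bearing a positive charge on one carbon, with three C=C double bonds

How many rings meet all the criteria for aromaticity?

Ring A has one sp³ carbon, so it is not fully conjugated — not aromatic (cycloheptatriene).
Ring B has only sp² ring atoms; a planar conformation would have a fully conjugated π system of 8 electrons. But 8 = 4(2), which is 4n not 4n+2, so ring B is not aromatic (cyclooctatetraene) — cyclooctatetraene distorts into a non-planar tub to avoid antiaromaticity.
Ring C is fully conjugated (every ring atom contributes a p orbital); 3 ring double bonds (6 π electrons) plus the carbocation's empty p orbital (0, but keeps the ring conjugated) give 6 π electrons. 6 = 4(1)+2, so ring C is aromatic (tropylium cation).
Aromatic: C. Total: 1.

1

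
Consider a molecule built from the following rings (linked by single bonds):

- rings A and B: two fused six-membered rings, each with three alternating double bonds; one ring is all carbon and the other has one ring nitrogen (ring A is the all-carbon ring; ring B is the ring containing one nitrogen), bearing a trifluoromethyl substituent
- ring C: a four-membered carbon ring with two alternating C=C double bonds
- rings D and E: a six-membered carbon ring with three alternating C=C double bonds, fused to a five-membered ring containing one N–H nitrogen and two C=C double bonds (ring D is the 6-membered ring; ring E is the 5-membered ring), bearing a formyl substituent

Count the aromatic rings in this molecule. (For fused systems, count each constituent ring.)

4

Rings A and B form a fused bicyclic system (with one nitrogen) with 10 sp² atoms and 10 π electrons from ring double bonds. 10 = 4(2)+2, so the system is aromatic and both rings count as aromatic (quinoline).
Ring C has only sp² ring atoms; a planar conformation would have a fully conjugated π system of 4 electrons. But 4 = 4(1), which is 4n not 4n+2, so ring C is not aromatic (cyclobutadiene) — cyclobutadiene is antiaromatic and distorts to a rectangle.
Rings D and E form a fused bicyclic system (with one N–H) with 9 sp² atoms and 10 π electrons from ring double bonds plus a heteroatom lone pair. 10 = 4(2)+2, so the system is aromatic and both rings count as aromatic (indole).
Aromatic: A, B, D, E. Total: 4.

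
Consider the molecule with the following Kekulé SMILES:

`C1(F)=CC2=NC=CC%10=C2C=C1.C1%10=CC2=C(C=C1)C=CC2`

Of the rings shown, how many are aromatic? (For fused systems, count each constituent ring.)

3

The SMILES encodes two fused six-membered rings, each with three alternating double bonds; one ring is all carbon and the other has one ring nitrogen; a six-membered carbon ring with three alternating C=C double bonds, fused to a five-membered carbon ring containing one C=C double bond and one sp³ carbon.
The fused 6/6-membered bicyclic (with one nitrogen) is a single π system with 10 sp² atoms and 10 π electrons from ring double bonds. 10 = 4(2)+2, so the system is aromatic and both rings count as aromatic (quinoline).
The 6-membered ring is fully conjugated (every ring atom contributes a p orbital); 3 ring double bonds give 6 π electrons. Since 6 = 4n+2 (n=1), it is aromatic (benzene ring).
The 5-membered ring has one sp³ carbon, so it is not fully conjugated — not aromatic (cyclopentene ring).
3 of the 4 rings are aromatic. Total: 3.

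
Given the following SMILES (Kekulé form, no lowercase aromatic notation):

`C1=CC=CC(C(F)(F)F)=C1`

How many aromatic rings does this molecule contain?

1

The SMILES encodes a six-membered carbon ring with three alternating C=C double bonds.
The 6-membered ring is fully conjugated (every ring atom contributes a p orbital); 3 ring double bonds give 6 π electrons. 6 = 4(1)+2, so it is aromatic (benzene).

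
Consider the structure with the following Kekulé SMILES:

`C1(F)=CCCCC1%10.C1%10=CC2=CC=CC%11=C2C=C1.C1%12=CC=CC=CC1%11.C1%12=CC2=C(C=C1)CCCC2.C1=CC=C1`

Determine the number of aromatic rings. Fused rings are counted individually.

The SMILES encodes a six-membered carbon ring with one C=C double bond; two fused six-membered carbon rings, each with three alternating C=C double bonds; a seven-membered carbon ring with three C=C double bonds and one sp³ carbon; a six-membered carbon ring with three alternating C=C double bonds, fused to a saturated six-membered carbon ring; a four-membered carbon ring with two alternating C=C double bonds.
The 6-membered ring has four sp³ carbons, so it is not fully conjugated — not aromatic (cyclohexene).
The fused 6/6-membered bicyclic is a single π system with 10 sp² atoms and 10 π electrons from ring double bonds. 10 = 4(2)+2, so the system is aromatic and both rings count as aromatic (naphthalene).
The 7-membered ring has one sp³ carbon, so it is not fully conjugated — not aromatic (cycloheptatriene).
The second 6-membered ring is fully conjugated (every ring atom contributes a p orbital); 3 ring double bonds give 6 π electrons. That satisfies 4n+2 with n=1, so it is aromatic (benzene ring).
The third 6-membered ring has four sp³ carbons, so it is not fully conjugated — not aromatic (cyclohexane ring).
The 4-membered ring has only sp² ring atoms; a planar conformation would have a fully conjugated π system of 4 electrons. But 4 = 4(1), which is 4n not 4n+2, so it is not aromatic (cyclobutadiene) — cyclobutadiene is antiaromatic and distorts to a rectangle.
3 of the 7 rings are aromatic. Total: 3.

3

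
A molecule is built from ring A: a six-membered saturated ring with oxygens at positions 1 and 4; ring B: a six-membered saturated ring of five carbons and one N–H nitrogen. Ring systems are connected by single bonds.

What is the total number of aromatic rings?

0

Ring A has only sp³ atoms, so it is not fully conjugated — not aromatic (1,4-dioxane).
Ring B has only sp³ atoms, so it is not fully conjugated — not aromatic (piperidine).
No ring is aromatic. Total: 0.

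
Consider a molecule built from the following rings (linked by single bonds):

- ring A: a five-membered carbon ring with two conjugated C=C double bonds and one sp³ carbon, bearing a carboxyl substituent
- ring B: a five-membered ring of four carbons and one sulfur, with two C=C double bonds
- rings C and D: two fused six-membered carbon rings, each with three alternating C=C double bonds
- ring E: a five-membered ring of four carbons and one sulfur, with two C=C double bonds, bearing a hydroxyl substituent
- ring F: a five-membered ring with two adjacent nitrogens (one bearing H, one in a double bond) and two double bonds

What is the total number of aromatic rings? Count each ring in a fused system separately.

Ring A has one sp³ carbon, so it is not fully conjugated — not aromatic (cyclopentadiene).
Ring B is planar and fully conjugated; 2 ring double bonds (4 π electrons) plus a heteroatom lone pair (2) give 6 π electrons. Since 6 = 4n+2 (n=1), ring B is aromatic (thiophene).
Rings C and D form a fused bicyclic system with 10 sp² atoms and 10 π electrons from ring double bonds. 10 = 4(2)+2, so the system is aromatic and both rings count as aromatic (naphthalene).
Ring E is planar and fully conjugated; 2 ring double bonds (4 π electrons) plus a heteroatom lone pair (2) give 6 π electrons. Since 6 = 4n+2 (n=1), ring E is aromatic (thiophene).
Ring F is fully conjugated (every ring atom contributes a p orbital); 2 ring double bonds (4 π electrons) plus a heteroatom lone pair (2) give 6 π electrons. Since 6 = 4n+2 (n=1), ring F is aromatic (pyrazole).
Aromatic: B, C, D, E, F. Total: 5.

5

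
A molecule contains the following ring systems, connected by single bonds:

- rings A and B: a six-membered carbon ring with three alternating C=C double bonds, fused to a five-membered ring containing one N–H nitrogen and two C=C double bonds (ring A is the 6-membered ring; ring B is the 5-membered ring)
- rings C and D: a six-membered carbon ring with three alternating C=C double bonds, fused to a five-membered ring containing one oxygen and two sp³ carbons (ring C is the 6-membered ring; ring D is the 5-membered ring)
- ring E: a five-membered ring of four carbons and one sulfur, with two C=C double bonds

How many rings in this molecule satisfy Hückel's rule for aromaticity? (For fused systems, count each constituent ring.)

4

Rings A and B form a fused bicyclic system (with one N–H) with 9 sp² atoms and 10 π electrons from ring double bonds plus a heteroatom lone pair. 10 = 4(2)+2, so the system is aromatic and both rings count as aromatic (indole).
Ring C is planar and fully conjugated; 3 ring double bonds give 6 π electrons. Since 6 = 4n+2 (n=1), ring C is aromatic (benzene ring).
Ring D has two sp³ carbons, so it is not fully conjugated — not aromatic (oxolane ring).
Ring E is fully conjugated (every ring atom contributes a p orbital); 2 ring double bonds (4 π electrons) plus a heteroatom lone pair (2) give 6 π electrons. 6 = 4(1)+2, so ring E is aromatic (thiophene).
Aromatic: A, B, C, E. Total: 4.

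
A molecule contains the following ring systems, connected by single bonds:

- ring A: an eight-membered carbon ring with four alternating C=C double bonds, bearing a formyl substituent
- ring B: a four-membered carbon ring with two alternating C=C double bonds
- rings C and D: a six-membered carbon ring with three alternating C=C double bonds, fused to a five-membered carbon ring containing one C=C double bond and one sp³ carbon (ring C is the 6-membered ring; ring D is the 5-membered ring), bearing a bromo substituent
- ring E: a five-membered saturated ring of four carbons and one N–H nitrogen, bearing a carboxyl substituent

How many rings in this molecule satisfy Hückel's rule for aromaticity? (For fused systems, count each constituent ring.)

1

Ring A has only sp² ring atoms; a planar conformation would have a fully conjugated π system of 8 electrons. But 8 = 4(2), which is 4n not 4n+2, so ring A is not aromatic (cyclooctatetraene) — cyclooctatetraene distorts into a non-planar tub to avoid antiaromaticity.
Ring B has only sp² ring atoms; a planar conformation would have a fully conjugated π system of 4 electrons. But 4 = 4(1), which is 4n not 4n+2, so ring B is not aromatic (cyclobutadiene) — cyclobutadiene is antiaromatic and distorts to a rectangle.
Ring C has a continuous p-orbital overlap around the ring; 3 ring double bonds give 6 π electrons. That satisfies 4n+2 with n=1, so ring C is aromatic (benzene ring).
Ring D has one sp³ carbon, so it is not fully conjugated — not aromatic (cyclopentene ring).
Ring E has only sp³ atoms, so it is not fully conjugated — not aromatic (pyrrolidine).
Aromatic: C. Total: 1.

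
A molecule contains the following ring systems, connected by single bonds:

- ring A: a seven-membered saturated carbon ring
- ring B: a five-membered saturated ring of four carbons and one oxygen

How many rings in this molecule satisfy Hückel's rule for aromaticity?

0

Ring A has only sp³ atoms, so it is not fully conjugated — not aromatic (cycloheptane).
Ring B has only sp³ atoms, so it is not fully conjugated — not aromatic (tetrahydrofuran).
No ring is aromatic. Total: 0.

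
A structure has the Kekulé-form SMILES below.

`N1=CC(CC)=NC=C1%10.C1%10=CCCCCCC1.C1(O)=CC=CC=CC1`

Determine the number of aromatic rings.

1

The SMILES encodes a six-membered ring with nitrogens at positions 1 and 4 and three alternating double bonds; an eight-membered carbon ring with one C=C double bond; a seven-membered carbon ring with three C=C double bonds and one sp³ carbon.
The 6-membered ring with two nitrogens (1,4) is fully conjugated (every ring atom contributes a p orbital); 3 ring double bonds give 6 π electrons. Since 6 = 4n+2 (n=1), it is aromatic (pyrazine).
The 8-membered ring has six sp³ carbons, so it is not fully conjugated — not aromatic (cyclooctene).
The 7-membered ring has one sp³ carbon, so it is not fully conjugated — not aromatic (cycloheptatriene).
1 of the 3 rings is aromatic. Total: 1.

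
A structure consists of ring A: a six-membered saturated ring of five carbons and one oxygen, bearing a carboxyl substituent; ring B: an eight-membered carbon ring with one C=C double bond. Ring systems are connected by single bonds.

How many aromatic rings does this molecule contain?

Ring A has only sp³ atoms, so it is not fully conjugated — not aromatic (tetrahydropyran).
Ring B has six sp³ carbons, so it is not fully conjugated — not aromatic (cyclooctene).
No ring is aromatic. Total: 0.

0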